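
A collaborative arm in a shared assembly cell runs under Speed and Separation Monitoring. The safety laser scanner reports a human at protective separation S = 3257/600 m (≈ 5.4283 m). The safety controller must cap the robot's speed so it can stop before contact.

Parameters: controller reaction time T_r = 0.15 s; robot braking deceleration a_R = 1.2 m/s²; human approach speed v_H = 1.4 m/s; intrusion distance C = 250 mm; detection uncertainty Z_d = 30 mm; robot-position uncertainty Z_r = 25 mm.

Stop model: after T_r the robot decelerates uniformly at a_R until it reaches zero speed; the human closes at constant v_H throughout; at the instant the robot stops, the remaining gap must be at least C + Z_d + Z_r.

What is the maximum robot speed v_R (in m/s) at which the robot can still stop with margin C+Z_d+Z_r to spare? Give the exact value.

v_R_max = 11/5 m/s = 2.2000 m/s

collect terms ⇒ (5/12)·v_R² + (79/60)·v_R + (-737/150) = 0
  disc = (79/60)² − 4·(5/12)·(-737/150) = 3969/400 ; √disc = 63/20
  v_R = (−(79/60) + 63/20) / (2·(5/12)) = 11/5 m/s
check:
T_s = v_R/a_R = (11/5)/(6/5) = 1.8333 s
reaction-phase robot travel = 2.2000·0.1500 = 0.3300 m
robot covers 2.2000·1.8333 − ½·1.2000·1.8333² = 2.0167 m while stopping
human over T_r+T_s: 1.4000·(0.1500+1.8333) = 2.7767 m
C+Z_d+Z_r = 0.2500+0.0300+0.0250 = 0.3050 m
sum ≈ 0.3300+2.0167+2.7767+0.3050 ≈ 5.4283 m = S ✓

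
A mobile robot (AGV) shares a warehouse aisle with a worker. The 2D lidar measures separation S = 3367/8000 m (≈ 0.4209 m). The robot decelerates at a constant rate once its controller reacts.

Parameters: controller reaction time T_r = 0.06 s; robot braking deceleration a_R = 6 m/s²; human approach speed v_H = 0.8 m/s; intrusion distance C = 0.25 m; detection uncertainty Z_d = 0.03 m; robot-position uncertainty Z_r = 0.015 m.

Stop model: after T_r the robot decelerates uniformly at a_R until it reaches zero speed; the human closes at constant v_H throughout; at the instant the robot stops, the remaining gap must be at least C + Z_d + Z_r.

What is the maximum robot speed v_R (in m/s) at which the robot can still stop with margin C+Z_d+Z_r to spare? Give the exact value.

quadratic (1/12)·v² + (29/150)·v + (-623/8000) = 0
  disc = (29/150)² − 4·(1/12)·(-623/8000) = 22801/360000 ; √disc = 151/600
  v_R = (−(29/150) + 151/600) / (2·(1/12)) = 7/20 m/s
check:
T_s = v_R/a_R = (7/20)/6 = 0.0583 s
robot in T_r: 0.3500·0.0600 = 0.0210 m
robot covers 0.3500·0.0583 − ½·6.0000·0.0583² = 0.0102 m while stopping
person approaches 0.8000·(0.0600+0.0583) = 0.0947 m
margins: 0.2500+0.0300+0.0150 = 0.2950 m
sum ≈ 0.0210+0.0102+0.0947+0.2950 ≈ 0.4209 m = S ✓

v_R_max = 7/20 m/s = 0.3500 m/s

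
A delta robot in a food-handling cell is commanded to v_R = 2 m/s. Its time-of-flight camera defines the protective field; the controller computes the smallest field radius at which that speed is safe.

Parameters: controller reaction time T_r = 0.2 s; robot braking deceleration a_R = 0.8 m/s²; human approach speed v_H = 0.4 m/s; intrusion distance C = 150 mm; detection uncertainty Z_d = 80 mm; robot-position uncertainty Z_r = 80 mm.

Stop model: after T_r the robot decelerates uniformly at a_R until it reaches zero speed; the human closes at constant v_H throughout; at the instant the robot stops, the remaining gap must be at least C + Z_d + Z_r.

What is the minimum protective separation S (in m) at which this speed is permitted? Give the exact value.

S_min = 429/100 m = 4.2900 m

stop time T_s = 2/(4/5) = 2.5000 s
robot covers v_R·T_r = 2.0000·0.2000 = 0.4000 m before braking
robot under decel: 2.0000²/(2·0.8000) = 2.5000 m
human closes 0.4000·2.7000 = 1.0800 m
residual clearance needed = 0.1500+0.0800+0.0800 = 0.3100 m
S_min ≈ 0.4000+2.5000+1.0800+0.3100  ⇒  S_min = 429/100 m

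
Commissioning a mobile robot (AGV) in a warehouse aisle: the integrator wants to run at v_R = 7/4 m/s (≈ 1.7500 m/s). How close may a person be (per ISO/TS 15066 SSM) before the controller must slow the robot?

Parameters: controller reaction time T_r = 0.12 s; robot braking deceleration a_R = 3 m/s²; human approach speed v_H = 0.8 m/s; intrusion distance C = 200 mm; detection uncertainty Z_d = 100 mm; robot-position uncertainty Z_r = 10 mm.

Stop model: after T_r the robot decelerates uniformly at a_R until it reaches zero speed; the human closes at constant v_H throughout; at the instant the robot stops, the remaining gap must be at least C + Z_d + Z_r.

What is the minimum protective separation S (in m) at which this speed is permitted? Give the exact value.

S_min = 19117/12000 m = 1.5931 m

stop time T_s = (7/4)/3 = 0.5833 s
robot in T_r: 1.7500·0.1200 = 0.2100 m
robot under decel: 1.7500²/(2·3.0000) = 0.5104 m
human closes 0.8000·0.7033 = 0.5627 m
margins: 0.2000+0.1000+0.0100 = 0.3100 m
S_min ≈ 0.2100+0.5104+0.5627+0.3100  ⇒  S_min = 19117/12000 m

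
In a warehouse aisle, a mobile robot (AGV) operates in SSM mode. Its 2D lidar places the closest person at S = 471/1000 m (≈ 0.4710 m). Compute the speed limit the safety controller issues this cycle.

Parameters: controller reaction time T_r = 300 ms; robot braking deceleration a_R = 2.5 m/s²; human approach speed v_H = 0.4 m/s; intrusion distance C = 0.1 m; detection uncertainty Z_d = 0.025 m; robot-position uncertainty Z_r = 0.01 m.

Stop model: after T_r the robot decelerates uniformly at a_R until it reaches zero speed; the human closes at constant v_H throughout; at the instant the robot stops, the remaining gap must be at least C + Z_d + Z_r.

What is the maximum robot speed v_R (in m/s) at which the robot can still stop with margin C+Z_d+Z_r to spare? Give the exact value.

collect terms ⇒ (1/5)·v_R² + (23/50)·v_R + (-27/125) = 0
  disc = (23/50)² − 4·(1/5)·(-27/125) = 961/2500 ; √disc = 31/50
  v_R = (−(23/50) + 31/50) / (2·(1/5)) = 2/5 m/s
check:
braking lasts T_s = (2/5)/(5/2) = 0.1600 s
robot covers v_R·T_r = 0.4000·0.3000 = 0.1200 m before braking
robot covers 0.4000·0.1600 − ½·2.5000·0.1600² = 0.0320 m while stopping
human over T_r+T_s: 0.4000·(0.3000+0.1600) = 0.1840 m
margins: 0.1000+0.0250+0.0100 = 0.1350 m
sum ≈ 0.1200+0.0320+0.1840+0.1350 ≈ 0.4710 m = S ✓

v_R_max = 2/5 m/s = 0.4000 m/s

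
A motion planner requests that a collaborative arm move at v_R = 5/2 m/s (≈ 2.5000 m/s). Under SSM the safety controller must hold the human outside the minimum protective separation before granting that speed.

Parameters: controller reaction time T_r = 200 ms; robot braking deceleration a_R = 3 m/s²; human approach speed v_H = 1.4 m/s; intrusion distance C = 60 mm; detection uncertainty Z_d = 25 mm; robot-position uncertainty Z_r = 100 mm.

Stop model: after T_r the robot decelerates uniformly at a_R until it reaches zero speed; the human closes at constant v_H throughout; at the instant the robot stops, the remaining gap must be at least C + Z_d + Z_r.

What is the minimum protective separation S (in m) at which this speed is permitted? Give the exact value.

S_min = 238/75 m = 3.1733 m

T_s = v_R/a_R = (5/2)/3 = 0.8333 s
robot in T_r: 2.5000·0.2000 = 0.5000 m
robot covers 2.5000·0.8333 − ½·3.0000·0.8333² = 1.0417 m while stopping
human closes 1.4000·1.0333 = 1.4467 m
C+Z_d+Z_r = 0.0600+0.0250+0.1000 = 0.1850 m
S_min ≈ 0.5000+1.0417+1.4467+0.1850  ⇒  S_min = 238/75 m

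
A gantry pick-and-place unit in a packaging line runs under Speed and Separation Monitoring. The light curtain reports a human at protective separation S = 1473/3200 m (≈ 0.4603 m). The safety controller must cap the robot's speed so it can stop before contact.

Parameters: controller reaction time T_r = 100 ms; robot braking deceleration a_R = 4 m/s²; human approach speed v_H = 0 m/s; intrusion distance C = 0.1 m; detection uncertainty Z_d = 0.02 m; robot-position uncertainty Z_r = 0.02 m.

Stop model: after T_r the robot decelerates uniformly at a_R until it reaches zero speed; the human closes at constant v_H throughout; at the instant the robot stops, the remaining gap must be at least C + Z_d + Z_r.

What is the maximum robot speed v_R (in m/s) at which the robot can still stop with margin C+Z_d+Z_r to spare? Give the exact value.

quadratic (1/8)·v² + (1/10)·v + (-41/128) = 0
  disc = (1/10)² − 4·(1/8)·(-41/128) = 1089/6400 ; √disc = 33/80
  v_R = (−(1/10) + 33/80) / (2·(1/8)) = 5/4 m/s
check:
stop time T_s = (5/4)/4 = 0.3125 s
robot covers v_R·T_r = 1.2500·0.1000 = 0.1250 m before braking
robot under decel: 1.2500²/(2·4.0000) = 0.1953 m
human closes 0.0000·0.4125 = 0.0000 m
residual clearance needed = 0.1000+0.0200+0.0200 = 0.1400 m
sum ≈ 0.1250+0.1953+0.0000+0.1400 ≈ 0.4603 m = S ✓

v_R_max = 5/4 m/s = 1.2500 m/s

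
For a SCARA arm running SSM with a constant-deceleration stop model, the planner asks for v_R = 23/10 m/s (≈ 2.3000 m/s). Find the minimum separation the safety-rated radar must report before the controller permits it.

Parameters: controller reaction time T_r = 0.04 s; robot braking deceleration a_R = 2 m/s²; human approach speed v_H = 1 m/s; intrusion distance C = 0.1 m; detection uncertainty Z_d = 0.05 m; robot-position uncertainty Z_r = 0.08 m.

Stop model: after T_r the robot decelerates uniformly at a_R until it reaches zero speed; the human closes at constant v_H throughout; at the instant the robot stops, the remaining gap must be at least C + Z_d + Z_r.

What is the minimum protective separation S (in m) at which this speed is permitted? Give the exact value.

stop time T_s = (23/10)/2 = 1.1500 s
robot in T_r: 2.3000·0.0400 = 0.0920 m
robot under decel: 2.3000²/(2·2.0000) = 1.3225 m
human closes 1.0000·1.1900 = 1.1900 m
residual clearance needed = 0.1000+0.0500+0.0800 = 0.2300 m
S_min ≈ 0.0920+1.3225+1.1900+0.2300  ⇒  S_min = 5669/2000 m

S_min = 5669/2000 m = 2.8345 m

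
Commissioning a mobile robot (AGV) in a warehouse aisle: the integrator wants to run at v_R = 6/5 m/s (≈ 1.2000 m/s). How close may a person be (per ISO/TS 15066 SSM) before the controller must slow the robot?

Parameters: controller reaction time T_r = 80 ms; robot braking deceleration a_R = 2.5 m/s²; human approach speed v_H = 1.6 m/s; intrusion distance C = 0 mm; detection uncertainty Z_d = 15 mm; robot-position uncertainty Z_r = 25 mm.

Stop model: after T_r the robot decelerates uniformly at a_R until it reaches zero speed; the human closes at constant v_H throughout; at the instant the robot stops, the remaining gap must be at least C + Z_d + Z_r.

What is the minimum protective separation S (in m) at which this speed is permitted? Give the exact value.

S_min = 33/25 m = 1.3200 m

braking lasts T_s = (6/5)/(5/2) = 0.4800 s
robot covers v_R·T_r = 1.2000·0.0800 = 0.0960 m before braking
braking distance = 1.2000²/(2·2.5000) = 0.2880 m
human over T_r+T_s: 1.6000·(0.0800+0.4800) = 0.8960 m
margins: 0.0000+0.0150+0.0250 = 0.0400 m
S_min ≈ 0.0960+0.2880+0.8960+0.0400  ⇒  S_min = 33/25 m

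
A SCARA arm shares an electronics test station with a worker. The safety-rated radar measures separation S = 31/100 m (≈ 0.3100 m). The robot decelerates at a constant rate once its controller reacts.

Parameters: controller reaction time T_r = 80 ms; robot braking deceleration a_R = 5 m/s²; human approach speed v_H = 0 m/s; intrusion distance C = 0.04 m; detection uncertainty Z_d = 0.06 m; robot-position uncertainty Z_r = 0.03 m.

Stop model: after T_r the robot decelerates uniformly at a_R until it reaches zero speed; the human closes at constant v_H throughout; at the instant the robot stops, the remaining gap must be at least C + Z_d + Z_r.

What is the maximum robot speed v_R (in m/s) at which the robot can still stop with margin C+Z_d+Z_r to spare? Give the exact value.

collect terms ⇒ (1/10)·v_R² + (2/25)·v_R + (-9/50) = 0
  disc = (2/25)² − 4·(1/10)·(-9/50) = 49/625 ; √disc = 7/25
  v_R = (−(2/25) + 7/25) / (2·(1/10)) = 1 m/s
check:
braking lasts T_s = 1/5 = 0.2000 s
reaction-phase robot travel = 1.0000·0.0800 = 0.0800 m
robot covers 1.0000·0.2000 − ½·5.0000·0.2000² = 0.1000 m while stopping
human over T_r+T_s: 0.0000·(0.0800+0.2000) = 0.0000 m
margins: 0.0400+0.0600+0.0300 = 0.1300 m
sum ≈ 0.0800+0.1000+0.0000+0.1300 ≈ 0.3100 m = S ✓

v_R_max = 1 m/s = 1.0000 m/s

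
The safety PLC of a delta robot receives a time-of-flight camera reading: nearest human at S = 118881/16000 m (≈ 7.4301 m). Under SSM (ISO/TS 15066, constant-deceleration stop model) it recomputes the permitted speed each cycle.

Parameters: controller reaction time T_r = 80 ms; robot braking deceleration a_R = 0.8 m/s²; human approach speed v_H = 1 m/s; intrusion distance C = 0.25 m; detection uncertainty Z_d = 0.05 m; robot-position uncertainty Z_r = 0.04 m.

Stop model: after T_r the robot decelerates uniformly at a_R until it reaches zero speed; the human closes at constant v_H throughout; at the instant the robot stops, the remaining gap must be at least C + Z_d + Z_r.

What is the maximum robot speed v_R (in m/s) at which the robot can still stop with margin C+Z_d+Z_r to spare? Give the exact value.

v_R_max = 49/20 m/s = 2.4500 m/s

quadratic (5/8)·v² + (133/100)·v + (-112161/16000) = 0
  disc = (133/100)² − 4·(5/8)·(-112161/16000) = 3087049/160000 ; √disc = 1757/400
  v_R = (−(133/100) + 1757/400) / (2·(5/8)) = 49/20 m/s
check:
braking lasts T_s = (49/20)/(4/5) = 3.0625 s
reaction-phase robot travel = 2.4500·0.0800 = 0.1960 m
braking distance = 2.4500²/(2·0.8000) = 3.7516 m
person approaches 1.0000·(0.0800+3.0625) = 3.1425 m
margins: 0.2500+0.0500+0.0400 = 0.3400 m
sum ≈ 0.1960+3.7516+3.1425+0.3400 ≈ 7.4301 m = S ✓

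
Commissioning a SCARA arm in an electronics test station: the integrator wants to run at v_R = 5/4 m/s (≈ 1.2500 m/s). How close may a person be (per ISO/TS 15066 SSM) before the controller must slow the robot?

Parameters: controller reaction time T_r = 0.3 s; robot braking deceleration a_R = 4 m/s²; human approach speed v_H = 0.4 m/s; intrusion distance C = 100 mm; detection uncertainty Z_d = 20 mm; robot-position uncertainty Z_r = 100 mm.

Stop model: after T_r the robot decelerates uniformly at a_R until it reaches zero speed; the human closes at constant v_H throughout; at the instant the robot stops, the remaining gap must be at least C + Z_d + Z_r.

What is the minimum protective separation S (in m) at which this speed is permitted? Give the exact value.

S_min = 3313/3200 m = 1.0353 m

braking lasts T_s = (5/4)/4 = 0.3125 s
robot covers v_R·T_r = 1.2500·0.3000 = 0.3750 m before braking
robot covers 1.2500·0.3125 − ½·4.0000·0.3125² = 0.1953 m while stopping
human closes 0.4000·0.6125 = 0.2450 m
margins: 0.1000+0.0200+0.1000 = 0.2200 m
S_min ≈ 0.3750+0.1953+0.2450+0.2200  ⇒  S_min = 3313/3200 m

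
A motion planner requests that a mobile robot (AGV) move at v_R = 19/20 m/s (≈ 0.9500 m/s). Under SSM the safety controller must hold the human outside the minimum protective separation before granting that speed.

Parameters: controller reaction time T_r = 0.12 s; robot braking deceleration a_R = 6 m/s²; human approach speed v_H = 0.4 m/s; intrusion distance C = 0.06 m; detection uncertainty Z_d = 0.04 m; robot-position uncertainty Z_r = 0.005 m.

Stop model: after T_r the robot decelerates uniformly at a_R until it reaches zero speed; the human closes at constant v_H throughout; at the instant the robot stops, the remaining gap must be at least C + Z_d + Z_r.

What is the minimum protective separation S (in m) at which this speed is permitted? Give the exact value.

S_min = 9733/24000 m = 0.4055 m

braking lasts T_s = (19/20)/6 = 0.1583 s
robot covers v_R·T_r = 0.9500·0.1200 = 0.1140 m before braking
braking distance = 0.9500²/(2·6.0000) = 0.0752 m
person approaches 0.4000·(0.1200+0.1583) = 0.1113 m
residual clearance needed = 0.0600+0.0400+0.0050 = 0.1050 m
S_min ≈ 0.1140+0.0752+0.1113+0.1050  ⇒  S_min = 9733/24000 m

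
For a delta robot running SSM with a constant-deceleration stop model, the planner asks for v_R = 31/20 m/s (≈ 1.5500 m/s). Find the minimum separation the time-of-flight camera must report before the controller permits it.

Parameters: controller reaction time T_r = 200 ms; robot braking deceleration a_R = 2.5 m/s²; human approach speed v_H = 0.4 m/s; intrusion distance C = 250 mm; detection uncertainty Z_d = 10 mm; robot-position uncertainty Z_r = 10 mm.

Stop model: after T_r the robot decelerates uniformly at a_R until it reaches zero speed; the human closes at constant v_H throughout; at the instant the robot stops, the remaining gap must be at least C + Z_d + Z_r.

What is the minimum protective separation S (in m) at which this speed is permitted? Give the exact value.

stop time T_s = (31/20)/(5/2) = 0.6200 s
reaction-phase robot travel = 1.5500·0.2000 = 0.3100 m
robot under decel: 1.5500²/(2·2.5000) = 0.4805 m
human closes 0.4000·0.8200 = 0.3280 m
C+Z_d+Z_r = 0.2500+0.0100+0.0100 = 0.2700 m
S_min ≈ 0.3100+0.4805+0.3280+0.2700  ⇒  S_min = 2777/2000 m

S_min = 2777/2000 m = 1.3885 m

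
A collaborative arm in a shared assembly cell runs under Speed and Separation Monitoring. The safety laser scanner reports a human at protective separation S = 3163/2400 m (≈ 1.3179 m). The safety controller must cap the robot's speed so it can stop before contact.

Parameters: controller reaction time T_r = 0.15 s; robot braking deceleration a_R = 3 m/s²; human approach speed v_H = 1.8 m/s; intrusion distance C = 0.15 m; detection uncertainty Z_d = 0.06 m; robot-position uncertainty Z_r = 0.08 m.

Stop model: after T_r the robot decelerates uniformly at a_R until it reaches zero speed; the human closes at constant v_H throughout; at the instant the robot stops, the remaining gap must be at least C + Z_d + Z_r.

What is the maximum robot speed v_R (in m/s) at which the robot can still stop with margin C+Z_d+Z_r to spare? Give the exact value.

quadratic (1/6)·v² + (3/4)·v + (-1819/2400) = 0
  disc = (3/4)² − 4·(1/6)·(-1819/2400) = 961/900 ; √disc = 31/30
  v_R = (−(3/4) + 31/30) / (2·(1/6)) = 17/20 m/s
check:
braking lasts T_s = (17/20)/3 = 0.2833 s
reaction-phase robot travel = 0.8500·0.1500 = 0.1275 m
robot under decel: 0.8500²/(2·3.0000) = 0.1204 m
person approaches 1.8000·(0.1500+0.2833) = 0.7800 m
C+Z_d+Z_r = 0.1500+0.0600+0.0800 = 0.2900 m
sum ≈ 0.1275+0.1204+0.7800+0.2900 ≈ 1.3179 m = S ✓

v_R_max = 17/20 m/s = 0.8500 m/s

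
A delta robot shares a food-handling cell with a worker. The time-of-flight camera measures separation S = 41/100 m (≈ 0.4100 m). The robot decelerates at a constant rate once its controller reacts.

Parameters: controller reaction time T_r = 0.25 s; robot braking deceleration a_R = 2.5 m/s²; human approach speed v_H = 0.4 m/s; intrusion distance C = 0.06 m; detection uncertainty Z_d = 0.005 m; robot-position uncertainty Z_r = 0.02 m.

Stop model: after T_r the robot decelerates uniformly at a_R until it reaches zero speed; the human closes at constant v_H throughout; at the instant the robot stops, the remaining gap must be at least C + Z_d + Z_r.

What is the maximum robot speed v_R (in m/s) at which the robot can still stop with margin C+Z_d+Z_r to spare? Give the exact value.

at the boundary: (1/5)·v² + (41/100)·v + (-9/40) = 0
  disc = (41/100)² − 4·(1/5)·(-9/40) = 3481/10000 ; √disc = 59/100
  v_R = (−(41/100) + 59/100) / (2·(1/5)) = 9/20 m/s
check:
braking lasts T_s = (9/20)/(5/2) = 0.1800 s
reaction-phase robot travel = 0.4500·0.2500 = 0.1125 m
robot under decel: 0.4500²/(2·2.5000) = 0.0405 m
person approaches 0.4000·(0.2500+0.1800) = 0.1720 m
C+Z_d+Z_r = 0.0600+0.0050+0.0200 = 0.0850 m
sum ≈ 0.1125+0.0405+0.1720+0.0850 ≈ 0.4100 m = S ✓

v_R_max = 9/20 m/s = 0.4500 m/s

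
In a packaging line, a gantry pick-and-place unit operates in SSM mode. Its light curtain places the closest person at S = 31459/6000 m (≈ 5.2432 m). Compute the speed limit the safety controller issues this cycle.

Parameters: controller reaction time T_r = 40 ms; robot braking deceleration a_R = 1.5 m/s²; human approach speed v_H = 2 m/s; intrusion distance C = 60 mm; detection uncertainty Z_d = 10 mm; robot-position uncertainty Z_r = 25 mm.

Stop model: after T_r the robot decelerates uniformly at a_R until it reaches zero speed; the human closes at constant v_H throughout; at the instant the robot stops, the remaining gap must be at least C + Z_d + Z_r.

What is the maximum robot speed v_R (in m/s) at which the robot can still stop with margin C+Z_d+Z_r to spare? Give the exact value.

at the boundary: (1/3)·v² + (103/75)·v + (-30409/6000) = 0
  disc = (103/75)² − 4·(1/3)·(-30409/6000) = 21609/2500 ; √disc = 147/50
  v_R = (−(103/75) + 147/50) / (2·(1/3)) = 47/20 m/s
check:
stop time T_s = (47/20)/(3/2) = 1.5667 s
reaction-phase robot travel = 2.3500·0.0400 = 0.0940 m
robot covers 2.3500·1.5667 − ½·1.5000·1.5667² = 1.8408 m while stopping
human over T_r+T_s: 2.0000·(0.0400+1.5667) = 3.2133 m
residual clearance needed = 0.0600+0.0100+0.0250 = 0.0950 m
sum ≈ 0.0940+1.8408+3.2133+0.0950 ≈ 5.2432 m = S ✓

v_R_max = 47/20 m/s = 2.3500 m/s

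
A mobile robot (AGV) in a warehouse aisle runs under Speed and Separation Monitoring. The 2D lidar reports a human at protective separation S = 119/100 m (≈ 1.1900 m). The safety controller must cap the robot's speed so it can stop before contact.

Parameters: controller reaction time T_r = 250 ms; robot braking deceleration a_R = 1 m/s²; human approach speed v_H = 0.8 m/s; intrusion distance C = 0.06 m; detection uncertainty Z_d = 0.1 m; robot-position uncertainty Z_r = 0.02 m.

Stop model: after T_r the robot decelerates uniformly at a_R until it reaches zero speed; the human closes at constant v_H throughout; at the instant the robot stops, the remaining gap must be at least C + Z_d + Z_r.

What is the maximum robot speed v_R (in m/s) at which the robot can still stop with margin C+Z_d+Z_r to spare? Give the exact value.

collect terms ⇒ (1/2)·v_R² + (21/20)·v_R + (-81/100) = 0
  disc = (21/20)² − 4·(1/2)·(-81/100) = 1089/400 ; √disc = 33/20
  v_R = (−(21/20) + 33/20) / (2·(1/2)) = 3/5 m/s
check:
T_s = v_R/a_R = (3/5)/1 = 0.6000 s
robot covers v_R·T_r = 0.6000·0.2500 = 0.1500 m before braking
robot covers 0.6000·0.6000 − ½·1.0000·0.6000² = 0.1800 m while stopping
person approaches 0.8000·(0.2500+0.6000) = 0.6800 m
residual clearance needed = 0.0600+0.1000+0.0200 = 0.1800 m
sum ≈ 0.1500+0.1800+0.6800+0.1800 ≈ 1.1900 m = S ✓

v_R_max = 3/5 m/s = 0.6000 m/s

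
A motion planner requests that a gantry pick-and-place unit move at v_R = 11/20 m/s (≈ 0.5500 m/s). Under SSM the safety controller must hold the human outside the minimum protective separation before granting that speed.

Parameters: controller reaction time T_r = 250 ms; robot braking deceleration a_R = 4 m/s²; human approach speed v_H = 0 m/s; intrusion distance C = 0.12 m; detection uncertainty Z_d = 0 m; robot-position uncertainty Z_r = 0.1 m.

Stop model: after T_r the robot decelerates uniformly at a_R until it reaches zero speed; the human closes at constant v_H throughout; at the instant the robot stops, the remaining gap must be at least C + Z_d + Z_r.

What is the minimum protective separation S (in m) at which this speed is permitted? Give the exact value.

S_min = 253/640 m = 0.3953 m

braking lasts T_s = (11/20)/4 = 0.1375 s
robot in T_r: 0.5500·0.2500 = 0.1375 m
robot under decel: 0.5500²/(2·4.0000) = 0.0378 m
person approaches 0.0000·(0.2500+0.1375) = 0.0000 m
C+Z_d+Z_r = 0.1200+0.0000+0.1000 = 0.2200 m
S_min ≈ 0.1375+0.0378+0.0000+0.2200  ⇒  S_min = 253/640 m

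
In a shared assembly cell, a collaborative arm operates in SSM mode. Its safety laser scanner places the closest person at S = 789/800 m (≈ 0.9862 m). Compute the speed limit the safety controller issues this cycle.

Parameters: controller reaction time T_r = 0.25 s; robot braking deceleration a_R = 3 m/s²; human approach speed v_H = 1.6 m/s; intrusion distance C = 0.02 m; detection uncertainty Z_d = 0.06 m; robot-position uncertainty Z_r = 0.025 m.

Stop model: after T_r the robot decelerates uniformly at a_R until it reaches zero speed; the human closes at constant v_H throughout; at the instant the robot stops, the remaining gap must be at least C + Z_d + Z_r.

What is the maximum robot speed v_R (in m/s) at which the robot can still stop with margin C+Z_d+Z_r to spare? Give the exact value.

v_R_max = 11/20 m/s = 0.5500 m/s

quadratic (1/6)·v² + (47/60)·v + (-77/160) = 0
  disc = (47/60)² − 4·(1/6)·(-77/160) = 841/900 ; √disc = 29/30
  v_R = (−(47/60) + 29/30) / (2·(1/6)) = 11/20 m/s
check:
T_s = v_R/a_R = (11/20)/3 = 0.1833 s
robot in T_r: 0.5500·0.2500 = 0.1375 m
robot under decel: 0.5500²/(2·3.0000) = 0.0504 m
person approaches 1.6000·(0.2500+0.1833) = 0.6933 m
residual clearance needed = 0.0200+0.0600+0.0250 = 0.1050 m
sum ≈ 0.1375+0.0504+0.6933+0.1050 ≈ 0.9862 m = S ✓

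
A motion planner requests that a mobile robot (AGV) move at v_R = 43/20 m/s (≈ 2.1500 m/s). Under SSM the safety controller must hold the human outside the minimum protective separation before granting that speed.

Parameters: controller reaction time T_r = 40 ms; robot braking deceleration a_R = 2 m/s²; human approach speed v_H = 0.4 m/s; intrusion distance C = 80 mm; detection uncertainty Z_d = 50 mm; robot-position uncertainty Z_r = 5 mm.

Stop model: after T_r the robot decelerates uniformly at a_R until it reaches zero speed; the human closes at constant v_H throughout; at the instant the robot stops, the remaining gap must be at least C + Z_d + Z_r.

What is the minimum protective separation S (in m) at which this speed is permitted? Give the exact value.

T_s = v_R/a_R = (43/20)/2 = 1.0750 s
robot covers v_R·T_r = 2.1500·0.0400 = 0.0860 m before braking
robot under decel: 2.1500²/(2·2.0000) = 1.1556 m
person approaches 0.4000·(0.0400+1.0750) = 0.4460 m
residual clearance needed = 0.0800+0.0500+0.0050 = 0.1350 m
S_min ≈ 0.0860+1.1556+0.4460+0.1350  ⇒  S_min = 14581/8000 m

S_min = 14581/8000 m = 1.8226 m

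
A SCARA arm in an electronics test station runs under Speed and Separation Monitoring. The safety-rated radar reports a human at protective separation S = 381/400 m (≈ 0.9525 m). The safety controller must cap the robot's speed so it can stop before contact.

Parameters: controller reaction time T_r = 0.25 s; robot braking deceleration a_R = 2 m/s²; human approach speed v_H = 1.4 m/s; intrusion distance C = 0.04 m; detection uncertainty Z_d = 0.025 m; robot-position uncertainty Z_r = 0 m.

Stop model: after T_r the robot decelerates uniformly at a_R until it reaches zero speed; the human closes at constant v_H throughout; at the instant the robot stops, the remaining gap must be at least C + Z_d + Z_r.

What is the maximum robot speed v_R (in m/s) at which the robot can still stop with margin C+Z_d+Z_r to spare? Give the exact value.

v_R_max = 1/2 m/s = 0.5000 m/s

collect terms ⇒ (1/4)·v_R² + (19/20)·v_R + (-43/80) = 0
  disc = (19/20)² − 4·(1/4)·(-43/80) = 36/25 ; √disc = 6/5
  v_R = (−(19/20) + 6/5) / (2·(1/4)) = 1/2 m/s
check:
T_s = v_R/a_R = (1/2)/2 = 0.2500 s
reaction-phase robot travel = 0.5000·0.2500 = 0.1250 m
robot under decel: 0.5000²/(2·2.0000) = 0.0625 m
human closes 1.4000·0.5000 = 0.7000 m
C+Z_d+Z_r = 0.0400+0.0250+0.0000 = 0.0650 m
sum ≈ 0.1250+0.0625+0.7000+0.0650 ≈ 0.9525 m = S ✓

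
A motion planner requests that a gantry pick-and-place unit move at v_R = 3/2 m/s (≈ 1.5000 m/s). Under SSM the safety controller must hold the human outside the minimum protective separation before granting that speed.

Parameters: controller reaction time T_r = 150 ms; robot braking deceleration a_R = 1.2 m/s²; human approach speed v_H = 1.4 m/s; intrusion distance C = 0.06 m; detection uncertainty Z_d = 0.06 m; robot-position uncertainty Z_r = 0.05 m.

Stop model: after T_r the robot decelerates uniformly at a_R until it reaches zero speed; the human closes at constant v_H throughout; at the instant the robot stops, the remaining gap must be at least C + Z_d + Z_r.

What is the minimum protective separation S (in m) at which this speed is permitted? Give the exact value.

T_s = v_R/a_R = (3/2)/(6/5) = 1.2500 s
reaction-phase robot travel = 1.5000·0.1500 = 0.2250 m
braking distance = 1.5000²/(2·1.2000) = 0.9375 m
human closes 1.4000·1.4000 = 1.9600 m
margins: 0.0600+0.0600+0.0500 = 0.1700 m
S_min ≈ 0.2250+0.9375+1.9600+0.1700  ⇒  S_min = 1317/400 m

S_min = 1317/400 m = 3.2925 m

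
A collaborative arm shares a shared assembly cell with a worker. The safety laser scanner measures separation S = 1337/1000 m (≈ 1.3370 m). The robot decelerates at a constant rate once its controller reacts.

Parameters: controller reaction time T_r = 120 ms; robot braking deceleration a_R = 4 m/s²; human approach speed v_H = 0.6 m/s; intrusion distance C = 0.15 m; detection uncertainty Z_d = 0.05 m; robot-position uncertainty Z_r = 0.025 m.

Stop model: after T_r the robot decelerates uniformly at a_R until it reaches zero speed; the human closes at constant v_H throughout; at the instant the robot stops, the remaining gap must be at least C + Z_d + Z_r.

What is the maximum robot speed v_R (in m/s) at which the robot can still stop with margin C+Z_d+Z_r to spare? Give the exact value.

quadratic (1/8)·v² + (27/100)·v + (-26/25) = 0
  disc = (27/100)² − 4·(1/8)·(-26/25) = 5929/10000 ; √disc = 77/100
  v_R = (−(27/100) + 77/100) / (2·(1/8)) = 2 m/s
check:
braking lasts T_s = 2/4 = 0.5000 s
robot covers v_R·T_r = 2.0000·0.1200 = 0.2400 m before braking
braking distance = 2.0000²/(2·4.0000) = 0.5000 m
human over T_r+T_s: 0.6000·(0.1200+0.5000) = 0.3720 m
margins: 0.1500+0.0500+0.0250 = 0.2250 m
sum ≈ 0.2400+0.5000+0.3720+0.2250 ≈ 1.3370 m = S ✓

v_R_max = 2 m/s = 2.0000 m/s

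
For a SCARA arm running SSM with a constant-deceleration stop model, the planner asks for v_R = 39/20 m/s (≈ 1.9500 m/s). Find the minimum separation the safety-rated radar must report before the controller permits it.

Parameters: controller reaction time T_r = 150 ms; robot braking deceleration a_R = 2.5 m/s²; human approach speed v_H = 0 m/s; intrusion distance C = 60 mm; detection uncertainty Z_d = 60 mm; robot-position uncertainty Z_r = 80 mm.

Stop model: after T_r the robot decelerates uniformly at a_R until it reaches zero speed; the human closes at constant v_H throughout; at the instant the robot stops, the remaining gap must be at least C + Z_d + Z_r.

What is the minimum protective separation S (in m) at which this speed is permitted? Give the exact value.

T_s = v_R/a_R = (39/20)/(5/2) = 0.7800 s
robot covers v_R·T_r = 1.9500·0.1500 = 0.2925 m before braking
robot covers 1.9500·0.7800 − ½·2.5000·0.7800² = 0.7605 m while stopping
human over T_r+T_s: 0.0000·(0.1500+0.7800) = 0.0000 m
margins: 0.0600+0.0600+0.0800 = 0.2000 m
S_min ≈ 0.2925+0.7605+0.0000+0.2000  ⇒  S_min = 1253/1000 m

S_min = 1253/1000 m = 1.2530 m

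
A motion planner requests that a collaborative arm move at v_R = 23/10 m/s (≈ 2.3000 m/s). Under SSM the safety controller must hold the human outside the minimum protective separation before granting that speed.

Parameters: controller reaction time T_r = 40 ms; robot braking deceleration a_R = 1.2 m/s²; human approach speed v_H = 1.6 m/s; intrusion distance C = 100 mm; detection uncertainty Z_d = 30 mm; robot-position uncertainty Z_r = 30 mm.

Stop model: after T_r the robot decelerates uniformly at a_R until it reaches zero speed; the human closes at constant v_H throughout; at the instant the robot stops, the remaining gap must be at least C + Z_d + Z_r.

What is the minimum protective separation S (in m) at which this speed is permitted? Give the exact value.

S_min = 33521/6000 m = 5.5868 m

stop time T_s = (23/10)/(6/5) = 1.9167 s
robot covers v_R·T_r = 2.3000·0.0400 = 0.0920 m before braking
braking distance = 2.3000²/(2·1.2000) = 2.2042 m
person approaches 1.6000·(0.0400+1.9167) = 3.1307 m
C+Z_d+Z_r = 0.1000+0.0300+0.0300 = 0.1600 m
S_min ≈ 0.0920+2.2042+3.1307+0.1600  ⇒  S_min = 33521/6000 m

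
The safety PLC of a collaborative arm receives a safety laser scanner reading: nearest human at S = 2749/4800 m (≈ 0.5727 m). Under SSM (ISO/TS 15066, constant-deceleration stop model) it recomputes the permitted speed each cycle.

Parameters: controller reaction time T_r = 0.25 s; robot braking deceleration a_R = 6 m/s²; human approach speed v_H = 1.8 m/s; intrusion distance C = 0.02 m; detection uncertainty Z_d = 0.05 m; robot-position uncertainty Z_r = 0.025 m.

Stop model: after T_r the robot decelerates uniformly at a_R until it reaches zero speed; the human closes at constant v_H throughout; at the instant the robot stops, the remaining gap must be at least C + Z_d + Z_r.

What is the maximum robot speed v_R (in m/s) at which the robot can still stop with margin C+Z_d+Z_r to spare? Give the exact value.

v_R_max = 1/20 m/s = 0.0500 m/s

quadratic (1/12)·v² + (11/20)·v + (-133/4800) = 0
  disc = (11/20)² − 4·(1/12)·(-133/4800) = 4489/14400 ; √disc = 67/120
  v_R = (−(11/20) + 67/120) / (2·(1/12)) = 1/20 m/s
check:
stop time T_s = (1/20)/6 = 0.0083 s
robot covers v_R·T_r = 0.0500·0.2500 = 0.0125 m before braking
robot under decel: 0.0500²/(2·6.0000) = 0.0002 m
person approaches 1.8000·(0.2500+0.0083) = 0.4650 m
margins: 0.0200+0.0500+0.0250 = 0.0950 m
sum ≈ 0.0125+0.0002+0.4650+0.0950 ≈ 0.5727 m = S ✓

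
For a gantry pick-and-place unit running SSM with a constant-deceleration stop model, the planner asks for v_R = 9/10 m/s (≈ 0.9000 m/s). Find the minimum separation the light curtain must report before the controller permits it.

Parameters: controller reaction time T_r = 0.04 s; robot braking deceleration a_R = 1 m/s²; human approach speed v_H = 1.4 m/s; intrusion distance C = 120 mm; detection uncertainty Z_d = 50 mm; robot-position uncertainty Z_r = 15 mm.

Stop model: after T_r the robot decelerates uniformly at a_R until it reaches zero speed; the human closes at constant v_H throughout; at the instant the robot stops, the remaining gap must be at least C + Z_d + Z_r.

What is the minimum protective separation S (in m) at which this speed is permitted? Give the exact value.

S_min = 971/500 m = 1.9420 m

T_s = v_R/a_R = (9/10)/1 = 0.9000 s
robot covers v_R·T_r = 0.9000·0.0400 = 0.0360 m before braking
robot under decel: 0.9000²/(2·1.0000) = 0.4050 m
human closes 1.4000·0.9400 = 1.3160 m
residual clearance needed = 0.1200+0.0500+0.0150 = 0.1850 m
S_min ≈ 0.0360+0.4050+1.3160+0.1850  ⇒  S_min = 971/500 m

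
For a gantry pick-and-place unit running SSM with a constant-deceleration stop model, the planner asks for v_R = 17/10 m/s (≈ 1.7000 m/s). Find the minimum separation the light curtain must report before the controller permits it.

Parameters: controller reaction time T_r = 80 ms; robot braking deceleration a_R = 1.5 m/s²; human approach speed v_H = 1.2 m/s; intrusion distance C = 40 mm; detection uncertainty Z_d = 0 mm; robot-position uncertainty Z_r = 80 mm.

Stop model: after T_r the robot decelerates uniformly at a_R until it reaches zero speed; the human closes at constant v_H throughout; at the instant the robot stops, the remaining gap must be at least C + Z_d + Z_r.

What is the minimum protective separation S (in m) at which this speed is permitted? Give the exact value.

S_min = 4013/1500 m = 2.6753 m

braking lasts T_s = (17/10)/(3/2) = 1.1333 s
reaction-phase robot travel = 1.7000·0.0800 = 0.1360 m
robot under decel: 1.7000²/(2·1.5000) = 0.9633 m
person approaches 1.2000·(0.0800+1.1333) = 1.4560 m
residual clearance needed = 0.0400+0.0000+0.0800 = 0.1200 m
S_min ≈ 0.1360+0.9633+1.4560+0.1200  ⇒  S_min = 4013/1500 m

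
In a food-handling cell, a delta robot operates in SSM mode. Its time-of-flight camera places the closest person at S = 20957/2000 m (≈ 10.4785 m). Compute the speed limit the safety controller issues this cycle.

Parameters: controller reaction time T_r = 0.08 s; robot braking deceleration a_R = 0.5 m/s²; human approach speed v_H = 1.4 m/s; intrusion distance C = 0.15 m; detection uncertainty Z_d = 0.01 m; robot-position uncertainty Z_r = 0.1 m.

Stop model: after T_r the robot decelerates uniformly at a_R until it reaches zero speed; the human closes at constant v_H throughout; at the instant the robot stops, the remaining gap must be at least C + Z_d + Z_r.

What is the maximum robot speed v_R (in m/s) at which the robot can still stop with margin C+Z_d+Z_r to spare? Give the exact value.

collect terms ⇒ (1)·v_R² + (72/25)·v_R + (-20213/2000) = 0
  disc = (72/25)² − 4·(1)·(-20213/2000) = 121801/2500 ; √disc = 349/50
  v_R = (−(72/25) + 349/50) / (2·(1)) = 41/20 m/s
check:
stop time T_s = (41/20)/(1/2) = 4.1000 s
robot covers v_R·T_r = 2.0500·0.0800 = 0.1640 m before braking
robot covers 2.0500·4.1000 − ½·0.5000·4.1000² = 4.2025 m while stopping
human closes 1.4000·4.1800 = 5.8520 m
residual clearance needed = 0.1500+0.0100+0.1000 = 0.2600 m
sum ≈ 0.1640+4.2025+5.8520+0.2600 ≈ 10.4785 m = S ✓

v_R_max = 41/20 m/s = 2.0500 m/s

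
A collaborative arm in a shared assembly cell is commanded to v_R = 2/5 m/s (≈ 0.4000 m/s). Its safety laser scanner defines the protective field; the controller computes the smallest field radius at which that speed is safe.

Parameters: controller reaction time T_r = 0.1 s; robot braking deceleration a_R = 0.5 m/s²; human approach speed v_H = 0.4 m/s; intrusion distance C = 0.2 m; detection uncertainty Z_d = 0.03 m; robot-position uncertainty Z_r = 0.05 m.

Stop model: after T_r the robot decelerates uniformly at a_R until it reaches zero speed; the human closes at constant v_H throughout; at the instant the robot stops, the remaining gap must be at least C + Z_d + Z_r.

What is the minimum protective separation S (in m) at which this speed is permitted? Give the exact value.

S_min = 21/25 m = 0.8400 m

braking lasts T_s = (2/5)/(1/2) = 0.8000 s
reaction-phase robot travel = 0.4000·0.1000 = 0.0400 m
robot under decel: 0.4000²/(2·0.5000) = 0.1600 m
human closes 0.4000·0.9000 = 0.3600 m
residual clearance needed = 0.2000+0.0300+0.0500 = 0.2800 m
S_min ≈ 0.0400+0.1600+0.3600+0.2800  ⇒  S_min = 21/25 m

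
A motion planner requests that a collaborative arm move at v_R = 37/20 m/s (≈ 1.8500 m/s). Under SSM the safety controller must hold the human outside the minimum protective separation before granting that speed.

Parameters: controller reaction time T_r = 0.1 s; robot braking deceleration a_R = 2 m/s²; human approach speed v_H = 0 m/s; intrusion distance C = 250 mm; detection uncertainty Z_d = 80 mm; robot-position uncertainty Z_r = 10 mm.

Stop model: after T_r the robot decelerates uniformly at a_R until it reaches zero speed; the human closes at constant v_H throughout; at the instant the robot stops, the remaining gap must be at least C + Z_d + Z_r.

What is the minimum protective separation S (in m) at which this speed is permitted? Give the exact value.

braking lasts T_s = (37/20)/2 = 0.9250 s
reaction-phase robot travel = 1.8500·0.1000 = 0.1850 m
braking distance = 1.8500²/(2·2.0000) = 0.8556 m
human over T_r+T_s: 0.0000·(0.1000+0.9250) = 0.0000 m
margins: 0.2500+0.0800+0.0100 = 0.3400 m
S_min ≈ 0.1850+0.8556+0.0000+0.3400  ⇒  S_min = 2209/1600 m

S_min = 2209/1600 m = 1.3806 m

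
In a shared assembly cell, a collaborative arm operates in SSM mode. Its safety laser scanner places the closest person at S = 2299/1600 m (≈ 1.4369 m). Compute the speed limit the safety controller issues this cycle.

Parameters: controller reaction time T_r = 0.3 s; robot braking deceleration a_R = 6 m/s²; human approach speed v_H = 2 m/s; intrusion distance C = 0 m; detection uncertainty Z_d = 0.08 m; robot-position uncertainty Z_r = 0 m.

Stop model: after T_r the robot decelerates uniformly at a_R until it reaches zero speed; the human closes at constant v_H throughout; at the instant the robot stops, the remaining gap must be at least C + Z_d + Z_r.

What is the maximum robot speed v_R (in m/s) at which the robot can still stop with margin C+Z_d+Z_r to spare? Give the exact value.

collect terms ⇒ (1/12)·v_R² + (19/30)·v_R + (-1211/1600) = 0
  disc = (19/30)² − 4·(1/12)·(-1211/1600) = 9409/14400 ; √disc = 97/120
  v_R = (−(19/30) + 97/120) / (2·(1/12)) = 21/20 m/s
check:
braking lasts T_s = (21/20)/6 = 0.1750 s
robot covers v_R·T_r = 1.0500·0.3000 = 0.3150 m before braking
robot covers 1.0500·0.1750 − ½·6.0000·0.1750² = 0.0919 m while stopping
person approaches 2.0000·(0.3000+0.1750) = 0.9500 m
residual clearance needed = 0.0000+0.0800+0.0000 = 0.0800 m
sum ≈ 0.3150+0.0919+0.9500+0.0800 ≈ 1.4369 m = S ✓

v_R_max = 21/20 m/s = 1.0500 m/s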